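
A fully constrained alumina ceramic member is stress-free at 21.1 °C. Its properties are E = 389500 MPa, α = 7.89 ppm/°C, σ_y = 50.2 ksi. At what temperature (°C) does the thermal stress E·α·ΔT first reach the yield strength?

134 °C

E = 389500 MPa = 389.5 GPa.
σ_y = 50.2 ksi = 346.1 MPa.
E·α·ΔT = 346.1 MPa ⇒ ΔT = 346.1 / (389.5×10³ × 7.89×10⁻⁶) = 112.6 K.
T = 21.1 + 112.6 = 133.7 °C.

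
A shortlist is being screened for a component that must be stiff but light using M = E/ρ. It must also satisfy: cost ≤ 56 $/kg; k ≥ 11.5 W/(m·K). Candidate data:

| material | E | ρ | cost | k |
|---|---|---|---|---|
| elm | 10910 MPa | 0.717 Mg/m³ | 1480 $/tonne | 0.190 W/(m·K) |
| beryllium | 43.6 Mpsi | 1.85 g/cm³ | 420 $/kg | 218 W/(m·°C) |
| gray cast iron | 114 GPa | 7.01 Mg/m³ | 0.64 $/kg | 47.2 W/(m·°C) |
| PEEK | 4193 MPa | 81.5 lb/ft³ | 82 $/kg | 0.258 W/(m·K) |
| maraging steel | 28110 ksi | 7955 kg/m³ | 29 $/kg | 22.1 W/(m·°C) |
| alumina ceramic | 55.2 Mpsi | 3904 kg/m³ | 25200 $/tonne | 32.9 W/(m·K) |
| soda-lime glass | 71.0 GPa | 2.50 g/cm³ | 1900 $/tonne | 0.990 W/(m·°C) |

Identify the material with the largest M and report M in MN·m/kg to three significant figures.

Screen on constraints: cost ≤ 56 $/kg; k ≥ 11.5 W/(m·K). Survivors: gray cast iron, maraging steel, alumina ceramic.
In SI units:
  gray cast iron: E = 114.0 GPa, ρ = 7010 kg/m³
  maraging steel: E = 193.8 GPa, ρ = 7955 kg/m³
  alumina ceramic: E = 380.6 GPa, ρ = 3904 kg/m³
  alumina ceramic: M = 97.5 MN·m/kg
  maraging steel: M = 24.4 MN·m/kg
  gray cast iron: M = 16.3 MN·m/kg
Highest index: alumina ceramic.

alumina ceramic, M = 97.5 MN·m/kg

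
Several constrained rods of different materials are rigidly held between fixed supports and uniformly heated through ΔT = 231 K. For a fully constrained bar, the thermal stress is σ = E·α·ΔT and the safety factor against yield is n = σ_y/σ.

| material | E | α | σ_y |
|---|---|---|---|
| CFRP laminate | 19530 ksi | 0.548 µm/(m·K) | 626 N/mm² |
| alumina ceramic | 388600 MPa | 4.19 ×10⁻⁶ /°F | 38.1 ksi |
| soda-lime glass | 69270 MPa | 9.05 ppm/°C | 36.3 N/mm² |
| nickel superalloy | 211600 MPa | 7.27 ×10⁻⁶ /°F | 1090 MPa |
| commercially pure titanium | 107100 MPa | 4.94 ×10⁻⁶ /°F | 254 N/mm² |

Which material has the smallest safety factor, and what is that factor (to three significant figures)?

Per material, after unit conversion:
  CFRP laminate: E = 134.7, α = 0.548, σ_y = 626.0 → σ = 17.0 MPa, n = 36.7
  alumina ceramic: E = 388.6, α = 7.54, σ_y = 262.7 → σ = 677 MPa, n = 0.388
  soda-lime glass: E = 69.27, α = 9.05, σ_y = 36.30 → σ = 145 MPa, n = 0.251
  nickel superalloy: E = 211.6, α = 13.1, σ_y = 1090 → σ = 640 MPa, n = 1.70
  commercially pure titanium: E = 107.1, α = 8.89, σ_y = 254.0 → σ = 220 MPa, n = 1.15
The minimum is soda-lime glass at n = 0.251.

soda-lime glass, n = 0.251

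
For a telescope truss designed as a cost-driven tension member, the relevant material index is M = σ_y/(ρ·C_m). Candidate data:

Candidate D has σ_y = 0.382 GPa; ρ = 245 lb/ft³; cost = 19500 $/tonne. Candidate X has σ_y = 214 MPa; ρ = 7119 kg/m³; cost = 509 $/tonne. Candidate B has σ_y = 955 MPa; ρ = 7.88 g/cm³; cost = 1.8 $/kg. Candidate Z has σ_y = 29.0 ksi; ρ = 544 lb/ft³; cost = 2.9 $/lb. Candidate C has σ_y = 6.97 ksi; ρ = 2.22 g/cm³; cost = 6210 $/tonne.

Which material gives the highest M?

candidate B

In SI units:
  candidate D: σ_y = 382.0 MPa, ρ = 3925 kg/m³, cost = 19.50 $/kg
  candidate X: σ_y = 214.0 MPa, ρ = 7119 kg/m³, cost = 0.5090 $/kg
  candidate B: σ_y = 955.0 MPa, ρ = 7880 kg/m³, cost = 1.800 $/kg
  candidate Z: σ_y = 199.9 MPa, ρ = 8714 kg/m³, cost = 6.393 $/kg
  candidate C: σ_y = 48.06 MPa, ρ = 2220 kg/m³, cost = 6.210 $/kg
  candidate B: M = 67.3 kN·m per $
  candidate X: M = 59.1 kN·m per $
  candidate D: M = 4.99 kN·m per $
  candidate Z: M = 3.59 kN·m per $
  candidate C: M = 3.49 kN·m per $
Candidate B ranks first.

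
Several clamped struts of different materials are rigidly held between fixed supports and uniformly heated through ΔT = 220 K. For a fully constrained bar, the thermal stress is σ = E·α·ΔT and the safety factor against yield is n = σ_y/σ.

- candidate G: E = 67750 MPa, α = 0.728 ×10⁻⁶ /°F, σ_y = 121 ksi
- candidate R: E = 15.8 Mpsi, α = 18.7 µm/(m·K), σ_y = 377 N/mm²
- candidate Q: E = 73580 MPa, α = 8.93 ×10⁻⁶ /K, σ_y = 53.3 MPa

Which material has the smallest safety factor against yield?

Per material, after unit conversion:
  candidate G: E = 67.75, α = 1.31, σ_y = 834.3 → σ = 19.5 MPa, n = 42.7
  candidate R: E = 108.9, α = 18.7, σ_y = 377.0 → σ = 448 MPa, n = 0.841
  candidate Q: E = 73.58, α = 8.93, σ_y = 53.30 → σ = 145 MPa, n = 0.369
Smallest n: candidate Q with n = 0.369.

candidate Q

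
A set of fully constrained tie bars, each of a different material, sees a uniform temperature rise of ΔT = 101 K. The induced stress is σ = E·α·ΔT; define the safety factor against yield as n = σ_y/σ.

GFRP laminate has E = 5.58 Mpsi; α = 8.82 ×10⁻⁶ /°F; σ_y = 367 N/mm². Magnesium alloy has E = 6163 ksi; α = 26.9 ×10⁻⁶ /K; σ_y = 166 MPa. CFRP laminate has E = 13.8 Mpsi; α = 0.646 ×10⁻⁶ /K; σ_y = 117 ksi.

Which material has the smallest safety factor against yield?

Converting E to GPa, α to ×10⁻⁶/K, σ_y to MPa, then σ and n for each:
  GFRP laminate: E = 38.47, α = 15.9, σ_y = 367.0 → σ = 61.7 MPa, n = 5.95
  magnesium alloy: E = 42.49, α = 26.9, σ_y = 166.0 → σ = 115 MPa, n = 1.44
  CFRP laminate: E = 95.15, α = 0.646, σ_y = 806.7 → σ = 6.21 MPa, n = 130
The minimum is magnesium alloy at n = 1.44.

magnesium alloy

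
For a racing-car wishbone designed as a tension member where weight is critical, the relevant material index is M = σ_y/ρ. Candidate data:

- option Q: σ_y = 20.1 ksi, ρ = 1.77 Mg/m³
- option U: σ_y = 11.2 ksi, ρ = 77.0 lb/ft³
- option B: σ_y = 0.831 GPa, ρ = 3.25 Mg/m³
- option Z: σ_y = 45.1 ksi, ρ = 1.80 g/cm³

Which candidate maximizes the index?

Putting every candidate on a common basis:
  option Q: σ_y = 138.6 MPa, ρ = 1770 kg/m³
  option U: σ_y = 77.22 MPa, ρ = 1233 kg/m³
  option B: σ_y = 831.0 MPa, ρ = 3250 kg/m³
  option Z: σ_y = 311.0 MPa, ρ = 1800 kg/m³
  option B: M = 256 kN·m/kg
  option Z: M = 173 kN·m/kg
  option Q: M = 78.3 kN·m/kg
  option U: M = 62.6 kN·m/kg
Highest index: option B.

option B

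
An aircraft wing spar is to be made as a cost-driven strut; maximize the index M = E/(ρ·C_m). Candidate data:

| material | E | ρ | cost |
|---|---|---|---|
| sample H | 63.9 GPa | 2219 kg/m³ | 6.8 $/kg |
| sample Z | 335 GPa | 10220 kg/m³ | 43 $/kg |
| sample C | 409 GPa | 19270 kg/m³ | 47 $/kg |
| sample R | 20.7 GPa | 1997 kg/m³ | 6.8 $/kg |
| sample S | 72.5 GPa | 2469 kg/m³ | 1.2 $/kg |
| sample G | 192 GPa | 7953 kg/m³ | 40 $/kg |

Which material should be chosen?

sample S

Per-candidate index values:
  sample S: M = 24.5 MN·m per $
  sample H: M = 4.23 MN·m per $
  sample R: M = 1.52 MN·m per $
  sample Z: M = 0.762 MN·m per $
  sample G: M = 0.604 MN·m per $
  sample C: M = 0.452 MN·m per $
Highest index: sample S.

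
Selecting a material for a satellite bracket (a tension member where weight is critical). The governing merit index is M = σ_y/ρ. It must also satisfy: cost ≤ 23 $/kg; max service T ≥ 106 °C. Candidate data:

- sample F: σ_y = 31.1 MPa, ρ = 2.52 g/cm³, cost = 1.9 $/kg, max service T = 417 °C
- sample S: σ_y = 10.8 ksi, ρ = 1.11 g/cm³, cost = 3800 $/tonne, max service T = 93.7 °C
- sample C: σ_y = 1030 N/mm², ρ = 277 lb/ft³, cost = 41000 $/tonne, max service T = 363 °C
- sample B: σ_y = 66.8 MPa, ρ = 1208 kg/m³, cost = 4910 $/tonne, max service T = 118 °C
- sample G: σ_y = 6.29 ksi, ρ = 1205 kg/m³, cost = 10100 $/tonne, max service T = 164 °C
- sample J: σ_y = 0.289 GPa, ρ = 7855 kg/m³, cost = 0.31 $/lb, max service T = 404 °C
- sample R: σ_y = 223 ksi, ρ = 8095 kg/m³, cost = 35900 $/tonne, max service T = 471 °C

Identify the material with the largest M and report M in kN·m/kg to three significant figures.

Screen on constraints: cost ≤ 23 $/kg; max service T ≥ 106 °C. Survivors: sample F, sample B, sample G, sample J.
After converting to SI:
  sample F: σ_y = 31.10 MPa, ρ = 2520 kg/m³
  sample B: σ_y = 66.80 MPa, ρ = 1208 kg/m³
  sample G: σ_y = 43.37 MPa, ρ = 1205 kg/m³
  sample J: σ_y = 289.0 MPa, ρ = 7855 kg/m³
  sample B: M = 55.3 kN·m/kg
  sample J: M = 36.8 kN·m/kg
  sample G: M = 36.0 kN·m/kg
  sample F: M = 12.3 kN·m/kg
Highest index: sample B.

sample B, M = 55.3 kN·m/kg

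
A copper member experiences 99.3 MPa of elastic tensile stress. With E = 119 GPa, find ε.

ε = σ/E = 99.3 / 119000 = 8.34×10⁻⁴.

8.34×10⁻⁴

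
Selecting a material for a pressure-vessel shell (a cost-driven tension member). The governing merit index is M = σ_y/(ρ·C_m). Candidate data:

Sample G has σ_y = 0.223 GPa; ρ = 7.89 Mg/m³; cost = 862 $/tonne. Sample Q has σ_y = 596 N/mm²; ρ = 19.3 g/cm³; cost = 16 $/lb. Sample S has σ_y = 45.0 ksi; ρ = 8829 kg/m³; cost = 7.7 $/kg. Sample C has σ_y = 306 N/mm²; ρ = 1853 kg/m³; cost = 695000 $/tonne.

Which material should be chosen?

Convert each candidate to consistent units, then evaluate M:
  sample G: σ_y = 223.0 MPa, ρ = 7890 kg/m³, cost = 0.8620 $/kg
  sample Q: σ_y = 596.0 MPa, ρ = 19300 kg/m³, cost = 35.27 $/kg
  sample S: σ_y = 310.3 MPa, ρ = 8829 kg/m³, cost = 7.700 $/kg
  sample C: σ_y = 306.0 MPa, ρ = 1853 kg/m³, cost = 695.0 $/kg
  sample G: M = 32.8 kN·m per $
  sample S: M = 4.56 kN·m per $
  sample Q: M = 0.875 kN·m per $
  sample C: M = 0.238 kN·m per $
Sample G ranks first.

sample G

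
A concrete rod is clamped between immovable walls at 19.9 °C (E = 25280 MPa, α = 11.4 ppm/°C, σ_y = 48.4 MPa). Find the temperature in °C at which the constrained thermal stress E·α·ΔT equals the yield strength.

188 °C

E = 25280 MPa = 25.28 GPa.
E·α·ΔT = 48.40 MPa ⇒ ΔT = 48.40 / (25.28×10³ × 11.4×10⁻⁶) = 167.9 K.
T = 19.9 + 167.9 = 187.8 °C.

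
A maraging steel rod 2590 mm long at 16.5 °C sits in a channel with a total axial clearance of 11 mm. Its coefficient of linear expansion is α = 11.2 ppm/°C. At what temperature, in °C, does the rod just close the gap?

α·L₀·ΔT = 11.0 mm ⇒ ΔT = 11.0 / (11.2×10⁻⁶ × 2590.0) = 379.2 K.
T = 16.5 + 379.2 = 395.7 °C.

396 °C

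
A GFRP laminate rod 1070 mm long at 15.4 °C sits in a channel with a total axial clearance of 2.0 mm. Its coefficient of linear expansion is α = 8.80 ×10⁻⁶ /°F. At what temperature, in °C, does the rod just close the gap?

133 °C

α = 8.80×10⁻⁶/°F × 9/5 = 15.8×10⁻⁶/K.
α·L₀·ΔT = 2.0 mm ⇒ ΔT = 2.0 / (15.8×10⁻⁶ × 1070.0) = 118.0 K.
T = 15.4 + 118.0 = 133.4 °C.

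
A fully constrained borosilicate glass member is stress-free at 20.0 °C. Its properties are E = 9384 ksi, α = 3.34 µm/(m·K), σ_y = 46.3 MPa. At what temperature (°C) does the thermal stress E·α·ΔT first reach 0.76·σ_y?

E = 9384 ksi = 64.70 GPa.
E·α·ΔT = 35.19 MPa ⇒ ΔT = 35.19 / (64.70×10³ × 3.34×10⁻⁶) = 162.8 K.
T = 20.0 + 162.8 = 182.8 °C.

183 °C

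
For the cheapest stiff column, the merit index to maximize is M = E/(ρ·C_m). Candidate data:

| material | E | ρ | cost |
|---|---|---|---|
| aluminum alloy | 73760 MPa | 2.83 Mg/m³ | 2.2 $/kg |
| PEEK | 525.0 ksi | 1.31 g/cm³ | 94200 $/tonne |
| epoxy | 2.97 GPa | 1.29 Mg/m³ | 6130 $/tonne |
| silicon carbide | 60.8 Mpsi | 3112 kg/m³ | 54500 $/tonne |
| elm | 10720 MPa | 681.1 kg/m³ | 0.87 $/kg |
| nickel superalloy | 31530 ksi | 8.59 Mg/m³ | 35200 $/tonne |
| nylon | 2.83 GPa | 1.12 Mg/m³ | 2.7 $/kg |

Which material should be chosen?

Convert each candidate to consistent units, then evaluate M:
  aluminum alloy: E = 73.76 GPa, ρ = 2830 kg/m³, cost = 2.200 $/kg
  PEEK: E = 3.620 GPa, ρ = 1310 kg/m³, cost = 94.20 $/kg
  epoxy: E = 2.970 GPa, ρ = 1290 kg/m³, cost = 6.130 $/kg
  silicon carbide: E = 419.2 GPa, ρ = 3112 kg/m³, cost = 54.50 $/kg
  elm: E = 10.72 GPa, ρ = 681.1 kg/m³, cost = 0.8700 $/kg
  nickel superalloy: E = 217.4 GPa, ρ = 8590 kg/m³, cost = 35.20 $/kg
  nylon: E = 2.830 GPa, ρ = 1120 kg/m³, cost = 2.700 $/kg
  elm: M = 18.1 MN·m per $
  aluminum alloy: M = 11.8 MN·m per $
  silicon carbide: M = 2.47 MN·m per $
  nylon: M = 0.936 MN·m per $
  nickel superalloy: M = 0.719 MN·m per $
  epoxy: M = 0.376 MN·m per $
  PEEK: M = 0.0293 MN·m per $
Elm has the largest M.

elm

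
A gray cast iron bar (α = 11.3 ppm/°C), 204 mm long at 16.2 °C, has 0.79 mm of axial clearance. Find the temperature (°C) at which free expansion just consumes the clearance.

359 °C

α·L₀·ΔT = 0.79 mm ⇒ ΔT = 0.79 / (11.3×10⁻⁶ × 204.0) = 342.7 K.
T = 16.2 + 342.7 = 358.9 °C.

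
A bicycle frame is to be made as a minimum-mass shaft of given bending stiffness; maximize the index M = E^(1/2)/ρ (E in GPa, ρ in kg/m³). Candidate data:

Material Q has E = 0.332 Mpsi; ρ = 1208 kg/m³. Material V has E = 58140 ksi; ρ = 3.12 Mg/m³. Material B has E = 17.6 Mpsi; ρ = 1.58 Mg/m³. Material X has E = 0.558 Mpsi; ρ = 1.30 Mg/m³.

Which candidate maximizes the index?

In SI units:
  material Q: E = 2.289 GPa, ρ = 1208 kg/m³
  material V: E = 400.9 GPa, ρ = 3120 kg/m³
  material B: E = 121.3 GPa, ρ = 1580 kg/m³
  material X: E = 3.847 GPa, ρ = 1300 kg/m³
  material B: M = 6.97×10⁻³
  material V: M = 6.42×10⁻³
  material X: M = 1.51×10⁻³
  material Q: M = 1.25×10⁻³
Material B ranks first.

material B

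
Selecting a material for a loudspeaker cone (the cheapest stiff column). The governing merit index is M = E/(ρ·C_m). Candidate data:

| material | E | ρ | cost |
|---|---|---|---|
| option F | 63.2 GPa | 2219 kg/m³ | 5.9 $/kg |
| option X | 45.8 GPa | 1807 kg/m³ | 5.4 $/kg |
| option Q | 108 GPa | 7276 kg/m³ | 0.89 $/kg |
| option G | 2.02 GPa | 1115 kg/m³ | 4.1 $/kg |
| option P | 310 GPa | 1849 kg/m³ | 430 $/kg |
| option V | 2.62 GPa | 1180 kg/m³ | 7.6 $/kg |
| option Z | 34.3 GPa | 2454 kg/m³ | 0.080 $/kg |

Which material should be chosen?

Evaluate M for each candidate:
  option Z: M = 175 MN·m per $
  option Q: M = 16.7 MN·m per $
  option F: M = 4.83 MN·m per $
  option X: M = 4.69 MN·m per $
  option G: M = 0.442 MN·m per $
  option P: M = 0.390 MN·m per $
  option V: M = 0.292 MN·m per $
Option Z has the largest M.

option Z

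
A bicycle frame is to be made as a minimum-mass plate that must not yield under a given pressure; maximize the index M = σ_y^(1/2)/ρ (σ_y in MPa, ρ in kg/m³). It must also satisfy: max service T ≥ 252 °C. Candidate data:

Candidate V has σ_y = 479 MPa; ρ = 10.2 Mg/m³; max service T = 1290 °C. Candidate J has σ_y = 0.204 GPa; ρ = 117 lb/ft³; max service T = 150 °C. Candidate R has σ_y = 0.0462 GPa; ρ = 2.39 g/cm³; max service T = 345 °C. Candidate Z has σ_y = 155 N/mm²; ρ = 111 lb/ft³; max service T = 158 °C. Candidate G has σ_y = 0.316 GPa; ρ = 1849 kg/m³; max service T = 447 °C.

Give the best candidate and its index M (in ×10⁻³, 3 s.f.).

candidate G, M = 9.61×10⁻³

Screen on constraints: max service T ≥ 252 °C. Survivors: candidate V, candidate R, candidate G.
After converting to SI:
  candidate V: σ_y = 479.0 MPa, ρ = 10200 kg/m³
  candidate R: σ_y = 46.20 MPa, ρ = 2390 kg/m³
  candidate G: σ_y = 316.0 MPa, ρ = 1849 kg/m³
  candidate G: M = 9.61×10⁻³
  candidate R: M = 2.84×10⁻³
  candidate V: M = 2.15×10⁻³
Candidate G has the largest M.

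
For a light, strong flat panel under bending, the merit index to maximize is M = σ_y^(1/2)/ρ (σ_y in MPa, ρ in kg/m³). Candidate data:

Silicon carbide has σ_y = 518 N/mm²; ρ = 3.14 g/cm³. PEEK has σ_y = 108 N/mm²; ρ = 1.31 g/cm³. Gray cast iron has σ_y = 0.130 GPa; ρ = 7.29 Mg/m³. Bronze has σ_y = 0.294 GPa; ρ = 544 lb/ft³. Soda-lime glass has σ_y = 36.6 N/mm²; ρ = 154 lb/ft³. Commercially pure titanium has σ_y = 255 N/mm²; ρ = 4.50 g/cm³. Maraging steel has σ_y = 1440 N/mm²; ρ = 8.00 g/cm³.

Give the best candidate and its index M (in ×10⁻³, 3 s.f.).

PEEK, M = 7.93×10⁻³

Convert each candidate to consistent units, then evaluate M:
  silicon carbide: σ_y = 518.0 MPa, ρ = 3140 kg/m³
  PEEK: σ_y = 108.0 MPa, ρ = 1310 kg/m³
  gray cast iron: σ_y = 130.0 MPa, ρ = 7290 kg/m³
  bronze: σ_y = 294.0 MPa, ρ = 8714 kg/m³
  soda-lime glass: σ_y = 36.60 MPa, ρ = 2467 kg/m³
  commercially pure titanium: σ_y = 255.0 MPa, ρ = 4500 kg/m³
  maraging steel: σ_y = 1440 MPa, ρ = 8000 kg/m³
  PEEK: M = 7.93×10⁻³
  silicon carbide: M = 7.25×10⁻³
  maraging steel: M = 4.74×10⁻³
  commercially pure titanium: M = 3.55×10⁻³
  soda-lime glass: M = 2.45×10⁻³
  bronze: M = 1.97×10⁻³
  gray cast iron: M = 1.56×10⁻³
Highest index: PEEK.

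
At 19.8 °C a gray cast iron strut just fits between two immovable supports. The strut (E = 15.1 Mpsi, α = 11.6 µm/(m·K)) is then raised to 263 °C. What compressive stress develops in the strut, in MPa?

E = 15.1 Mpsi = 104.1 GPa.
ΔT = 243.2 K. Constrained thermal stress σ = E·α·ΔT = 104.1×10³ MPa × 11.6×10⁻⁶ × 243.2 = 294 MPa (compressive).

294 MPa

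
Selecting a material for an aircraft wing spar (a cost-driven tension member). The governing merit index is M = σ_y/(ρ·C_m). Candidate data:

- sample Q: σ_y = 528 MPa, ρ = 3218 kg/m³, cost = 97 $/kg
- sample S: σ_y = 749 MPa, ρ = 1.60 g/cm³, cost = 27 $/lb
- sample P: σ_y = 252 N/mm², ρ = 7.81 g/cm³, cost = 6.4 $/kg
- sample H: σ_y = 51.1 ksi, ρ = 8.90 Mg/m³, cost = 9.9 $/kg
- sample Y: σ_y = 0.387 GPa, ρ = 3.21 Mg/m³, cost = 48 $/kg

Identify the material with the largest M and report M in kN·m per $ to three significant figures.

After converting to SI:
  sample Q: σ_y = 528.0 MPa, ρ = 3218 kg/m³, cost = 97.00 $/kg
  sample S: σ_y = 749.0 MPa, ρ = 1600 kg/m³, cost = 59.52 $/kg
  sample P: σ_y = 252.0 MPa, ρ = 7810 kg/m³, cost = 6.400 $/kg
  sample H: σ_y = 352.3 MPa, ρ = 8900 kg/m³, cost = 9.900 $/kg
  sample Y: σ_y = 387.0 MPa, ρ = 3210 kg/m³, cost = 48.00 $/kg
  sample S: M = 7.86 kN·m per $
  sample P: M = 5.04 kN·m per $
  sample H: M = 4.00 kN·m per $
  sample Y: M = 2.51 kN·m per $
  sample Q: M = 1.69 kN·m per $
Highest index: sample S.

sample S, M = 7.86 kN·m per $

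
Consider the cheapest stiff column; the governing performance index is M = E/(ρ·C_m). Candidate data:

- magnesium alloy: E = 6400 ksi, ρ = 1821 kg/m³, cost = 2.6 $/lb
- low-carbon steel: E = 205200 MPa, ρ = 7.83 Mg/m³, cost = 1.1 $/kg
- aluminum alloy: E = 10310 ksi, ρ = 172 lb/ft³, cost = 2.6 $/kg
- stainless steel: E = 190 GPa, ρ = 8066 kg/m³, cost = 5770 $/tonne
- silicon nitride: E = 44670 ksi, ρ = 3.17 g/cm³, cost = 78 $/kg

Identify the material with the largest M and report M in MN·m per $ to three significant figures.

Normalizing units and computing the index:
  magnesium alloy: E = 44.13 GPa, ρ = 1821 kg/m³, cost = 5.732 $/kg
  low-carbon steel: E = 205.2 GPa, ρ = 7830 kg/m³, cost = 1.100 $/kg
  aluminum alloy: E = 71.08 GPa, ρ = 2755 kg/m³, cost = 2.600 $/kg
  stainless steel: E = 190.0 GPa, ρ = 8066 kg/m³, cost = 5.770 $/kg
  silicon nitride: E = 308.0 GPa, ρ = 3170 kg/m³, cost = 78.00 $/kg
  low-carbon steel: M = 23.8 MN·m per $
  aluminum alloy: M = 9.92 MN·m per $
  magnesium alloy: M = 4.23 MN·m per $
  stainless steel: M = 4.08 MN·m per $
  silicon nitride: M = 1.25 MN·m per $
Highest index: low-carbon steel.

low-carbon steel, M = 23.8 MN·m per $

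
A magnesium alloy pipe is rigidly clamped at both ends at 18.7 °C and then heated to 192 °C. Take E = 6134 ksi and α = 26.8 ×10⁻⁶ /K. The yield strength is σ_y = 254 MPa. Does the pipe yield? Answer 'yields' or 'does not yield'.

does not yield

E = 6134 ksi = 42.29 GPa.
ΔT = 173.3 K. Constrained thermal stress σ = E·α·ΔT = 42.29×10³ MPa × 26.8×10⁻⁶ × 173.3 = 196 MPa (compressive).
Compare to σ_y = 254 MPa: σ < σ_y, so it does not yield.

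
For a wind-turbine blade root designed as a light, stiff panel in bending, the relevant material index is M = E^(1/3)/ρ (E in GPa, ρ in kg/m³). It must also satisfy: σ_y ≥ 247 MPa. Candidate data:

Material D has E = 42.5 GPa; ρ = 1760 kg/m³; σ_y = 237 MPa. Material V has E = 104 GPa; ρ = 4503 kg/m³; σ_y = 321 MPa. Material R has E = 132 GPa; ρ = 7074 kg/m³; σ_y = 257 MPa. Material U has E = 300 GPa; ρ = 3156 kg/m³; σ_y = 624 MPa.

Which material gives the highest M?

Screen on constraints: σ_y ≥ 247 MPa. Survivors: material V, material R, material U.
Computing M directly (units already consistent):
  material U: M = 2.12×10⁻³
  material V: M = 1.04×10⁻³
  material R: M = 0.720×10⁻³
The maximum is for material U.

material U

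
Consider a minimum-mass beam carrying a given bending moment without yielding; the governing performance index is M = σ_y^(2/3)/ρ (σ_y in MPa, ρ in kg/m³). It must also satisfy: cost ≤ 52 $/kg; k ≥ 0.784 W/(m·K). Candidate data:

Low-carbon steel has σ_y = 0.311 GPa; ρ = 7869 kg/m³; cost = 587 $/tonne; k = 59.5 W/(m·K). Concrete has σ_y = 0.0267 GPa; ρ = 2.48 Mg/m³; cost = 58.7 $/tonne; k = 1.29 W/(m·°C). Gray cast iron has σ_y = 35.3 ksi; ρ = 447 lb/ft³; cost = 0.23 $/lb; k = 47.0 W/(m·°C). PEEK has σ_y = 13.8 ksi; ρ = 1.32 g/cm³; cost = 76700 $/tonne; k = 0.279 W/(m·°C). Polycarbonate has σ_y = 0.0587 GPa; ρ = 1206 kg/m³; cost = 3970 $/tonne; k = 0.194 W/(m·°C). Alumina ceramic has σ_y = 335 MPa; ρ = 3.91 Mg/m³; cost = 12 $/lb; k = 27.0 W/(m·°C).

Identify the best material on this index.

alumina ceramic

Screen on constraints: cost ≤ 52 $/kg; k ≥ 0.784 W/(m·K). Survivors: low-carbon steel, concrete, gray cast iron, alumina ceramic.
After converting to SI:
  low-carbon steel: σ_y = 311.0 MPa, ρ = 7869 kg/m³
  concrete: σ_y = 26.70 MPa, ρ = 2480 kg/m³
  gray cast iron: σ_y = 243.4 MPa, ρ = 7160 kg/m³
  alumina ceramic: σ_y = 335.0 MPa, ρ = 3910 kg/m³
  alumina ceramic: M = 12.3×10⁻³
  low-carbon steel: M = 5.83×10⁻³
  gray cast iron: M = 5.44×10⁻³
  concrete: M = 3.60×10⁻³
Alumina ceramic ranks first.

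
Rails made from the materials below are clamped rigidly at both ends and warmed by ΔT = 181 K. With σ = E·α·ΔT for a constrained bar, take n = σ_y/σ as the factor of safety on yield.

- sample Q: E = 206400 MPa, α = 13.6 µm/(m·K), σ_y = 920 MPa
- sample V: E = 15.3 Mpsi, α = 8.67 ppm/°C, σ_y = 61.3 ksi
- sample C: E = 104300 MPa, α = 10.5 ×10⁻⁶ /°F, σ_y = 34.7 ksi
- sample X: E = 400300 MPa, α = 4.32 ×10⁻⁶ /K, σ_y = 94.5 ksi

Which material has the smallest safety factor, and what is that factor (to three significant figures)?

sample C, n = 0.671

With everything in SI (GPa, ×10⁻⁶/K, MPa):
  sample Q: E = 206.4, α = 13.6, σ_y = 920.0 → σ = 508 MPa, n = 1.81
  sample V: E = 105.5, α = 8.67, σ_y = 422.6 → σ = 166 MPa, n = 2.55
  sample C: E = 104.3, α = 18.9, σ_y = 239.2 → σ = 357 MPa, n = 0.671
  sample X: E = 400.3, α = 4.32, σ_y = 651.6 → σ = 313 MPa, n = 2.08
Smallest n: sample C with n = 0.671.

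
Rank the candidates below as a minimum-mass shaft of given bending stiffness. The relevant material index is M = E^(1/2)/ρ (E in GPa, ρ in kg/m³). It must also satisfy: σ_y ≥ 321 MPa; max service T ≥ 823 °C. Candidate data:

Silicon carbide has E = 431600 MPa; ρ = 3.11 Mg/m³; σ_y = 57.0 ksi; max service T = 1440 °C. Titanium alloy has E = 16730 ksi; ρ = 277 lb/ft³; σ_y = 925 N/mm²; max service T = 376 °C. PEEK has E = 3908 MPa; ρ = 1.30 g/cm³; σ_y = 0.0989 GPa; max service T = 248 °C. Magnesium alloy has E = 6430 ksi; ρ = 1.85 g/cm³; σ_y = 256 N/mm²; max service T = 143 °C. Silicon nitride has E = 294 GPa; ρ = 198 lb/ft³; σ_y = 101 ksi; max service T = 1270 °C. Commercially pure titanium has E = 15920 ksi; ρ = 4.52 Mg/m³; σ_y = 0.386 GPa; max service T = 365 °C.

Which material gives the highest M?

silicon carbide

Screen on constraints: σ_y ≥ 321 MPa; max service T ≥ 823 °C. Survivors: silicon carbide, silicon nitride.
Convert each candidate to consistent units, then evaluate M:
  silicon carbide: E = 431.6 GPa, ρ = 3110 kg/m³
  silicon nitride: E = 294.0 GPa, ρ = 3172 kg/m³
  silicon carbide: M = 6.68×10⁻³
  silicon nitride: M = 5.41×10⁻³
Highest index: silicon carbide.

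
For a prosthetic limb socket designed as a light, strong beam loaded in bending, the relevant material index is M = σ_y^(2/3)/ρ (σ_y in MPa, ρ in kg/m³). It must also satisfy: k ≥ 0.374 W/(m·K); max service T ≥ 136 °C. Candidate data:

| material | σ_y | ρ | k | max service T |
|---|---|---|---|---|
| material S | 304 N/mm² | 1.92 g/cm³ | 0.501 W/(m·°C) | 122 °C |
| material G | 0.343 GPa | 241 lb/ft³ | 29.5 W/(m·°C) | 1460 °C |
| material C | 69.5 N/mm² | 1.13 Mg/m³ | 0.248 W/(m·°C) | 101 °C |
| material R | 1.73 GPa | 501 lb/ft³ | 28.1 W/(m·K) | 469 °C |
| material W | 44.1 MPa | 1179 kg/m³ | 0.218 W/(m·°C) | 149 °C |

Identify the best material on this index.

material R

Screen on constraints: k ≥ 0.374 W/(m·K); max service T ≥ 136 °C. Survivors: material G, material R.
In SI units:
  material G: σ_y = 343.0 MPa, ρ = 3860 kg/m³
  material R: σ_y = 1730 MPa, ρ = 8025 kg/m³
  material R: M = 18.0×10⁻³
  material G: M = 12.7×10⁻³
Material R has the largest M.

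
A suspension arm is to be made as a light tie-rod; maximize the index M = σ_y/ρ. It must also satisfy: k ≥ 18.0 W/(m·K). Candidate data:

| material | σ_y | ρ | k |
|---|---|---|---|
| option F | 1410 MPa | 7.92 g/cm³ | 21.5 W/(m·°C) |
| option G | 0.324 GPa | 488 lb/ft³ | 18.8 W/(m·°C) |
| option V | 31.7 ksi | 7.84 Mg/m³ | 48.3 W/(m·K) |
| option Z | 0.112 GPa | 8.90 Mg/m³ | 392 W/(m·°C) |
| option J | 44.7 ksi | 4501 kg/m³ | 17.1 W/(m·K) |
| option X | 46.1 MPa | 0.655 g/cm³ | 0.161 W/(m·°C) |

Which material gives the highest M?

Screen on constraints: k ≥ 18.0 W/(m·K). Survivors: option F, option G, option V, option Z.
Normalizing units and computing the index:
  option F: σ_y = 1410 MPa, ρ = 7920 kg/m³
  option G: σ_y = 324.0 MPa, ρ = 7817 kg/m³
  option V: σ_y = 218.6 MPa, ρ = 7840 kg/m³
  option Z: σ_y = 112.0 MPa, ρ = 8900 kg/m³
  option F: M = 178 kN·m/kg
  option G: M = 41.4 kN·m/kg
  option V: M = 27.9 kN·m/kg
  option Z: M = 12.6 kN·m/kg
Highest index: option F.

option F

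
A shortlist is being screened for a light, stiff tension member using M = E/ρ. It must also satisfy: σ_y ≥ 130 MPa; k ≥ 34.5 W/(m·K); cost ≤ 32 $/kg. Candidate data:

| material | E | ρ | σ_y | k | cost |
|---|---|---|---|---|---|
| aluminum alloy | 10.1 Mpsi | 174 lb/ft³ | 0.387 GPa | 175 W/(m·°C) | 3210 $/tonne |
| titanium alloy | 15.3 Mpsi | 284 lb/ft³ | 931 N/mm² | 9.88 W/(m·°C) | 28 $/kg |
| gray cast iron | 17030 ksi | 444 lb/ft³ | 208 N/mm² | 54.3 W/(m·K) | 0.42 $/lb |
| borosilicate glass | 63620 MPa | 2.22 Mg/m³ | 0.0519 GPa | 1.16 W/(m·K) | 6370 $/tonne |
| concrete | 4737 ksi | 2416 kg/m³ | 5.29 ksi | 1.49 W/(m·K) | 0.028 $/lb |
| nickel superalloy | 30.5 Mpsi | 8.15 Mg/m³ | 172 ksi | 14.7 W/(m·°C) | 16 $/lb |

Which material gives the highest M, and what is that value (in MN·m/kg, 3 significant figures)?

Screen on constraints: σ_y ≥ 130 MPa; k ≥ 34.5 W/(m·K); cost ≤ 32 $/kg. Survivors: aluminum alloy, gray cast iron.
Convert each candidate to consistent units, then evaluate M:
  aluminum alloy: E = 69.64 GPa, ρ = 2787 kg/m³
  gray cast iron: E = 117.4 GPa, ρ = 7112 kg/m³
  aluminum alloy: M = 25.0 MN·m/kg
  gray cast iron: M = 16.5 MN·m/kg
The maximum is for aluminum alloy.

aluminum alloy, M = 25.0 MN·m/kg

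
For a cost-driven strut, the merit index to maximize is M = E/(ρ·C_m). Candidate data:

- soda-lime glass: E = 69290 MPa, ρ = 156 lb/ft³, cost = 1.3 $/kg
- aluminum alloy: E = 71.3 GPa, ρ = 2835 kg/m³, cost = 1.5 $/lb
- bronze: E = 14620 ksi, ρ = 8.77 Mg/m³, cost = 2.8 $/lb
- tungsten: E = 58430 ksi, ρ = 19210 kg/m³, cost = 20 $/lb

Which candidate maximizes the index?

soda-lime glass

Convert each candidate to consistent units, then evaluate M:
  soda-lime glass: E = 69.29 GPa, ρ = 2499 kg/m³, cost = 1.300 $/kg
  aluminum alloy: E = 71.30 GPa, ρ = 2835 kg/m³, cost = 3.307 $/kg
  bronze: E = 100.8 GPa, ρ = 8770 kg/m³, cost = 6.173 $/kg
  tungsten: E = 402.9 GPa, ρ = 19210 kg/m³, cost = 44.09 $/kg
  soda-lime glass: M = 21.3 MN·m per $
  aluminum alloy: M = 7.61 MN·m per $
  bronze: M = 1.86 MN·m per $
  tungsten: M = 0.476 MN·m per $
Soda-lime glass ranks first.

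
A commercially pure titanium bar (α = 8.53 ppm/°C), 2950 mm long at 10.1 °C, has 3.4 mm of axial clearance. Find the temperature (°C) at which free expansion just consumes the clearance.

145 °C

α·L₀·ΔT = 3.4 mm ⇒ ΔT = 3.4 / (8.53×10⁻⁶ × 2950.0) = 135.1 K.
T = 10.1 + 135.1 = 145.2 °C.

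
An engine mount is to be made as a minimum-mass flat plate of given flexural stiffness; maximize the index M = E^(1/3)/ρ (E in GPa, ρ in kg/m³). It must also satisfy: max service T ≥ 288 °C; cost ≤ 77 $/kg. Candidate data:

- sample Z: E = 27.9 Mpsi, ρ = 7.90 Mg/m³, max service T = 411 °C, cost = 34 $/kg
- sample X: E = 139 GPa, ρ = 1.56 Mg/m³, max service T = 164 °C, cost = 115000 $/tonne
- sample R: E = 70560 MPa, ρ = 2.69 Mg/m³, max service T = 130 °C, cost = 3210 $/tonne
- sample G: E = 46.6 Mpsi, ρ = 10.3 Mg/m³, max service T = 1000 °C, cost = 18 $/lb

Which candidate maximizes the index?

Screen on constraints: max service T ≥ 288 °C; cost ≤ 77 $/kg. Survivors: sample Z, sample G.
In SI units:
  sample Z: E = 192.4 GPa, ρ = 7900 kg/m³
  sample G: E = 321.3 GPa, ρ = 10300 kg/m³
  sample Z: M = 0.731×10⁻³
  sample G: M = 0.665×10⁻³
Sample Z ranks first.

sample Z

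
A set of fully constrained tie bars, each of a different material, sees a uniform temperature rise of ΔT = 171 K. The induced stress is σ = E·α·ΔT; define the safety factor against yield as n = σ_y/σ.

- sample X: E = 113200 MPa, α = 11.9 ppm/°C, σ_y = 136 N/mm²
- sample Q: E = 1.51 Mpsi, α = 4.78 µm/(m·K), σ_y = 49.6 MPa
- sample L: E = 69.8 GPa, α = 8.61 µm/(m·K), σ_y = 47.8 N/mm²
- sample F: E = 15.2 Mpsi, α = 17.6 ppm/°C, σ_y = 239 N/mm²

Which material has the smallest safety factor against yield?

sample L

Per material, after unit conversion:
  sample X: E = 113.2, α = 11.9, σ_y = 136.0 → σ = 230 MPa, n = 0.590
  sample Q: E = 10.41, α = 4.78, σ_y = 49.60 → σ = 8.51 MPa, n = 5.83
  sample L: E = 69.80, α = 8.61, σ_y = 47.80 → σ = 103 MPa, n = 0.465
  sample F: E = 104.8, α = 17.6, σ_y = 239.0 → σ = 315 MPa, n = 0.758
Smallest n: sample L with n = 0.465.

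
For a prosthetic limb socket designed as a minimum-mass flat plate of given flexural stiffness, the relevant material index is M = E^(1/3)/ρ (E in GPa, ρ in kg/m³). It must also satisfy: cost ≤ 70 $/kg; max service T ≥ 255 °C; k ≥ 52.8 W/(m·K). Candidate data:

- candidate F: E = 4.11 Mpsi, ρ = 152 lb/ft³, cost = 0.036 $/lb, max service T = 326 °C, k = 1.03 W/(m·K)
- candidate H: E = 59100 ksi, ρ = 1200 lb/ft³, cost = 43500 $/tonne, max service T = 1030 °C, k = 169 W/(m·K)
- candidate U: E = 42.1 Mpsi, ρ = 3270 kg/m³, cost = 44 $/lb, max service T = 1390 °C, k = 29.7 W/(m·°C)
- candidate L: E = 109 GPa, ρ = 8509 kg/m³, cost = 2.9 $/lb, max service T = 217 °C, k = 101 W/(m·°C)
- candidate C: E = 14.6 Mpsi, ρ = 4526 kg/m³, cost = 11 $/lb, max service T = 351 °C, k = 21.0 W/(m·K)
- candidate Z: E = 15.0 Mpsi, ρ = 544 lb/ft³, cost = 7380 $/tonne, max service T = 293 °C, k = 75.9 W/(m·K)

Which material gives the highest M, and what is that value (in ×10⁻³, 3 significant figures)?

Screen on constraints: cost ≤ 70 $/kg; max service T ≥ 255 °C; k ≥ 52.8 W/(m·K). Survivors: candidate H, candidate Z.
In SI units:
  candidate H: E = 407.5 GPa, ρ = 19220 kg/m³
  candidate Z: E = 103.4 GPa, ρ = 8714 kg/m³
  candidate Z: M = 0.539×10⁻³
  candidate H: M = 0.386×10⁻³
Candidate Z has the largest M.

candidate Z, M = 0.539×10⁻³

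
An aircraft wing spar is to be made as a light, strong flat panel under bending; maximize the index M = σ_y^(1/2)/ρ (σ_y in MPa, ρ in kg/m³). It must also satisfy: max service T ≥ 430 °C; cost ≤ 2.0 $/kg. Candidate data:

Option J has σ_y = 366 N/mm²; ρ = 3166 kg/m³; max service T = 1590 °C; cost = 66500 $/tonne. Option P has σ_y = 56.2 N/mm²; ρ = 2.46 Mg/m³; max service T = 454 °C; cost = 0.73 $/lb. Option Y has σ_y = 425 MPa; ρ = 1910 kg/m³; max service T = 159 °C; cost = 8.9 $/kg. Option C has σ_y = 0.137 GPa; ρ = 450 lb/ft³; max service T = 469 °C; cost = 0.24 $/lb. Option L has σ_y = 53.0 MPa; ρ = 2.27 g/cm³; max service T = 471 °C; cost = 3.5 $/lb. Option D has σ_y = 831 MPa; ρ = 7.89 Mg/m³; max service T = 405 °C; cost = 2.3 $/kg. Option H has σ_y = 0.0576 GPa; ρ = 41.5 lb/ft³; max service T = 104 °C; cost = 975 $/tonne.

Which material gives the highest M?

Screen on constraints: max service T ≥ 430 °C; cost ≤ 2.0 $/kg. Survivors: option P, option C.
In SI units:
  option P: σ_y = 56.20 MPa, ρ = 2460 kg/m³
  option C: σ_y = 137.0 MPa, ρ = 7208 kg/m³
  option P: M = 3.05×10⁻³
  option C: M = 1.62×10⁻³
Option P ranks first.

option P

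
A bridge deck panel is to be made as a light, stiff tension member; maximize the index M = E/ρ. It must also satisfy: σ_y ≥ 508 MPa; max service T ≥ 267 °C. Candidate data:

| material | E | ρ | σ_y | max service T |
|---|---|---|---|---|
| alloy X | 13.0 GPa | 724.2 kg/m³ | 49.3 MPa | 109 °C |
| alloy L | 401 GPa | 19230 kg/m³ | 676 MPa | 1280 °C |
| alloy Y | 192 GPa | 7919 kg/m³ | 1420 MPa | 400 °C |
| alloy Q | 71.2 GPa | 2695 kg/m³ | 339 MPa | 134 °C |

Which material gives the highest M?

alloy Y

Screen on constraints: σ_y ≥ 508 MPa; max service T ≥ 267 °C. Survivors: alloy L, alloy Y.
Computing M directly (units already consistent):
  alloy Y: M = 24.2 MN·m/kg
  alloy L: M = 20.9 MN·m/kg
Alloy Y has the largest M.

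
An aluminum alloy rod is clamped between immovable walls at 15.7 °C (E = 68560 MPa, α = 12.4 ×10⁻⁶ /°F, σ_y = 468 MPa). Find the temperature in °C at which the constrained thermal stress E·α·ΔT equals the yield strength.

322 °C

E = 68560 MPa = 68.56 GPa.
α = 12.4×10⁻⁶/°F × 9/5 = 22.3×10⁻⁶/K.
E·α·ΔT = 468.0 MPa ⇒ ΔT = 468.0 / (68.56×10³ × 22.3×10⁻⁶) = 305.8 K.
T = 15.7 + 305.8 = 321.5 °C.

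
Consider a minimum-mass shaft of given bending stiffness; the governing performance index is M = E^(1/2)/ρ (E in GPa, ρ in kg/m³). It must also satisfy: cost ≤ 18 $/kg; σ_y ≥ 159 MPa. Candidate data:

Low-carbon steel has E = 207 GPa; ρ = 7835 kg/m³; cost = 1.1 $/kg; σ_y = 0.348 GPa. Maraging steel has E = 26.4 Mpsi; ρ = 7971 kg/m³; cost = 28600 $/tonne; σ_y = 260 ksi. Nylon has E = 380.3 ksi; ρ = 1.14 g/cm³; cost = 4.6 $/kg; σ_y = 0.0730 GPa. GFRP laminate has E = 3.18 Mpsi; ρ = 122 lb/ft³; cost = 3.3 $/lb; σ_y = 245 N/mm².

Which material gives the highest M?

GFRP laminate

Screen on constraints: cost ≤ 18 $/kg; σ_y ≥ 159 MPa. Survivors: low-carbon steel, GFRP laminate.
Normalizing units and computing the index:
  low-carbon steel: E = 207.0 GPa, ρ = 7835 kg/m³
  GFRP laminate: E = 21.93 GPa, ρ = 1954 kg/m³
  GFRP laminate: M = 2.40×10⁻³
  low-carbon steel: M = 1.84×10⁻³
GFRP laminate ranks first.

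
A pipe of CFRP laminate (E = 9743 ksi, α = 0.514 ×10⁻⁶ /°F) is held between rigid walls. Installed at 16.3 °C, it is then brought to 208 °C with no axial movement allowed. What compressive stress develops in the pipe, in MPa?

11.9 MPa

E = 9743 ksi = 67.18 GPa.
α = 0.514×10⁻⁶/°F × 9/5 = 0.925×10⁻⁶/K.
ΔT = 191.7 K. Constrained thermal stress σ = E·α·ΔT = 67.18×10³ MPa × 0.925×10⁻⁶ × 191.7 = 11.9 MPa (compressive).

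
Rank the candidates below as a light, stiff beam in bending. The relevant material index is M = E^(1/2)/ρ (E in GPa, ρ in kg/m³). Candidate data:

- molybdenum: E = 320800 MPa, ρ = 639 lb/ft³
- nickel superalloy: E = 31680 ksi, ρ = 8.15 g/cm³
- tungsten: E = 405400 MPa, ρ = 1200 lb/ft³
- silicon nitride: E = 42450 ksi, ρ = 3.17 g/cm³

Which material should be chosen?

silicon nitride

In SI units:
  molybdenum: E = 320.8 GPa, ρ = 10240 kg/m³
  nickel superalloy: E = 218.4 GPa, ρ = 8150 kg/m³
  tungsten: E = 405.4 GPa, ρ = 19220 kg/m³
  silicon nitride: E = 292.7 GPa, ρ = 3170 kg/m³
  silicon nitride: M = 5.40×10⁻³
  nickel superalloy: M = 1.81×10⁻³
  molybdenum: M = 1.75×10⁻³
  tungsten: M = 1.05×10⁻³
Silicon nitride has the largest M.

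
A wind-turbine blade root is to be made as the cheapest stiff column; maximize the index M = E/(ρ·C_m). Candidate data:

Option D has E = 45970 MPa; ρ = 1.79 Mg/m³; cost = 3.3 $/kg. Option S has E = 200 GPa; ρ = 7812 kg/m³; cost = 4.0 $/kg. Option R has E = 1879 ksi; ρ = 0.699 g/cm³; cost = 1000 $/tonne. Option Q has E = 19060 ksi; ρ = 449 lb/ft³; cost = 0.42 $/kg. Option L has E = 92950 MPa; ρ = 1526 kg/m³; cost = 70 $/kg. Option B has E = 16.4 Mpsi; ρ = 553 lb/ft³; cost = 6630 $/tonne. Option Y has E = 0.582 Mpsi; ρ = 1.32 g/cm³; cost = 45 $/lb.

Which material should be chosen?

option Q

Normalizing units and computing the index:
  option D: E = 45.97 GPa, ρ = 1790 kg/m³, cost = 3.300 $/kg
  option S: E = 200.0 GPa, ρ = 7812 kg/m³, cost = 4.000 $/kg
  option R: E = 12.96 GPa, ρ = 699.0 kg/m³, cost = 1.000 $/kg
  option Q: E = 131.4 GPa, ρ = 7192 kg/m³, cost = 0.4200 $/kg
  option L: E = 92.95 GPa, ρ = 1526 kg/m³, cost = 70.00 $/kg
  option B: E = 113.1 GPa, ρ = 8858 kg/m³, cost = 6.630 $/kg
  option Y: E = 4.013 GPa, ρ = 1320 kg/m³, cost = 99.21 $/kg
  option Q: M = 43.5 MN·m per $
  option R: M = 18.5 MN·m per $
  option D: M = 7.78 MN·m per $
  option S: M = 6.40 MN·m per $
  option B: M = 1.93 MN·m per $
  option L: M = 0.870 MN·m per $
  option Y: M = 0.0306 MN·m per $
Option Q ranks first.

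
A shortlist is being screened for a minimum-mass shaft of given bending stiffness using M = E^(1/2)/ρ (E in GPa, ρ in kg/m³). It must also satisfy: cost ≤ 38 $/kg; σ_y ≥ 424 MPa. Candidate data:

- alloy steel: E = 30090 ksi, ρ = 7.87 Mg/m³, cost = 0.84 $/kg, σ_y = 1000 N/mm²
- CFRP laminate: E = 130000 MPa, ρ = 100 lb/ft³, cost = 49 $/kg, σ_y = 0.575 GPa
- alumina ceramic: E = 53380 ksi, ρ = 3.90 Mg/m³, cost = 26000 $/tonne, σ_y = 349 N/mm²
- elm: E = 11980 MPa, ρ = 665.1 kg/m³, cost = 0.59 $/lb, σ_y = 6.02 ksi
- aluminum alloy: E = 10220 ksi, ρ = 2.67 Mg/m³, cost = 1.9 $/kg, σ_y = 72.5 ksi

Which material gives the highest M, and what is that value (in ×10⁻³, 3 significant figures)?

Screen on constraints: cost ≤ 38 $/kg; σ_y ≥ 424 MPa. Survivors: alloy steel, aluminum alloy.
Normalizing units and computing the index:
  alloy steel: E = 207.5 GPa, ρ = 7870 kg/m³
  aluminum alloy: E = 70.46 GPa, ρ = 2670 kg/m³
  aluminum alloy: M = 3.14×10⁻³
  alloy steel: M = 1.83×10⁻³
Aluminum alloy ranks first.

aluminum alloy, M = 3.14×10⁻³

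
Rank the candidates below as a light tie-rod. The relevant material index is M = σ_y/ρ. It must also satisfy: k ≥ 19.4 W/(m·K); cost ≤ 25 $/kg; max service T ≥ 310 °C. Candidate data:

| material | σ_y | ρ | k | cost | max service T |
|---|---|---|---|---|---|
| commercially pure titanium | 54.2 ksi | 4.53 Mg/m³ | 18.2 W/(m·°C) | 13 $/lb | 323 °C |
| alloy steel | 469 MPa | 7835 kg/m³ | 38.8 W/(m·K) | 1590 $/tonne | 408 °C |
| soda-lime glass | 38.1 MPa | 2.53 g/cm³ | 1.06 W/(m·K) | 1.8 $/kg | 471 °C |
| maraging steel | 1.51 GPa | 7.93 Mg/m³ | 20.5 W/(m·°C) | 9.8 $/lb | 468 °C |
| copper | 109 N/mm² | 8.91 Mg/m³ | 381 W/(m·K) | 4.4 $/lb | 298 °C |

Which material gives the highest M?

maraging steel

Screen on constraints: k ≥ 19.4 W/(m·K); cost ≤ 25 $/kg; max service T ≥ 310 °C. Survivors: alloy steel, maraging steel.
Convert each candidate to consistent units, then evaluate M:
  alloy steel: σ_y = 469.0 MPa, ρ = 7835 kg/m³
  maraging steel: σ_y = 1510 MPa, ρ = 7930 kg/m³
  maraging steel: M = 190 kN·m/kg
  alloy steel: M = 59.9 kN·m/kg
The maximum is for maraging steel.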